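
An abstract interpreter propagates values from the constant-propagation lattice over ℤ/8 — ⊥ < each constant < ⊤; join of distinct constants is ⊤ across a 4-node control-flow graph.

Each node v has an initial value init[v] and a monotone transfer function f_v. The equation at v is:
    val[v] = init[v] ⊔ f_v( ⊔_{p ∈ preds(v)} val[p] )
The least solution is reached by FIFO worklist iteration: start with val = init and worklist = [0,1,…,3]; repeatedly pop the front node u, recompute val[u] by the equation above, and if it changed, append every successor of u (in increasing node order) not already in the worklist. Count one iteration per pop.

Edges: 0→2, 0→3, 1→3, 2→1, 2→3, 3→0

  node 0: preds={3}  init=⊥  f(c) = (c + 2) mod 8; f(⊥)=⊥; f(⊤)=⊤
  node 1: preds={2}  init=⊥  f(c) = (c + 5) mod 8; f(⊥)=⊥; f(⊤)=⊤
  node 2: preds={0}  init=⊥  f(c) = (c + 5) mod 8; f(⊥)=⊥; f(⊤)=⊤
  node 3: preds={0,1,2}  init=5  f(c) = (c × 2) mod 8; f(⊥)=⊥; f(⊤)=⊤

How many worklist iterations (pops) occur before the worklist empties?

10

Iteration log — 10 steps:
  step 1. node 0  ⊔preds=5  new=7  old=⊥  +wl: 
  step 2. node 1  ⊔preds=⊥  new=⊥  stable
  step 3. node 2  ⊔preds=7  new=4  old=⊥  +wl: 1
  step 4. node 3  ⊔preds=⊤  new=⊤  old=5  +wl: 0
  step 5. node 1  ⊔preds=4  new=1  old=⊥  +wl: 3
  step 6. node 0  ⊔preds=⊤  new=⊤  old=7  +wl: 2
  step 7. node 3  ⊔preds=⊤  new=⊤  stable
  step 8. node 2  ⊔preds=⊤  new=⊤  old=4  +wl: 1,3
  step 9. node 1  ⊔preds=⊤  new=⊤  old=1  +wl: 
  step 10. node 3  ⊔preds=⊤  new=⊤  stable

Least fixpoint reached:
  node 0: ⊤
  node 1: ⊤
  node 2: ⊤
  node 3: ⊤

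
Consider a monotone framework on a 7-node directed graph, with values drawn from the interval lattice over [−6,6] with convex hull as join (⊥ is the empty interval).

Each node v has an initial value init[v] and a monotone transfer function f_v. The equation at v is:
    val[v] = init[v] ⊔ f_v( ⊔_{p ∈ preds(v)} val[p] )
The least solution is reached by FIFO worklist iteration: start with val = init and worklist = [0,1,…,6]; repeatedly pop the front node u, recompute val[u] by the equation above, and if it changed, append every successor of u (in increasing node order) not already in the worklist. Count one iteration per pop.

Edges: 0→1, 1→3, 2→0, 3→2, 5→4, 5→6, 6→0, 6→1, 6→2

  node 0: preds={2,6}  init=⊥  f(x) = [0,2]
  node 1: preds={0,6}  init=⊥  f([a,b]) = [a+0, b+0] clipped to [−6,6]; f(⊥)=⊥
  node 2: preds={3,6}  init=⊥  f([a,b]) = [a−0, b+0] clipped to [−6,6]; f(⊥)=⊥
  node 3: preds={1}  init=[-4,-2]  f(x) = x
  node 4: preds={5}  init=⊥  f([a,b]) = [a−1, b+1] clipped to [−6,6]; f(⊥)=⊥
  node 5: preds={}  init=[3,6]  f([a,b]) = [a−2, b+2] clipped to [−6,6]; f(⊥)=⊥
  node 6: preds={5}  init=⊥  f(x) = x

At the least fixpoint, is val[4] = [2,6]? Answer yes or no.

yes

Iteration log — 13 steps:
  step 1. node 0  ⊔preds=⊥  new=[0,2]  old=⊥  +wl: 
  step 2. node 1  ⊔preds=[0,2]  new=[0,2]  old=⊥  +wl: 
  step 3. node 2  ⊔preds=[-4,-2]  new=[-4,-2]  old=⊥  +wl: 0
  step 4. node 3  ⊔preds=[0,2]  new=[-4,2]  old=[-4,-2]  +wl: 2
  step 5. node 4  ⊔preds=[3,6]  new=[2,6]  old=⊥  +wl: 
  step 6. node 5  ⊔preds=⊥  new=[3,6]  stable
  step 7. node 6  ⊔preds=[3,6]  new=[3,6]  old=⊥  +wl: 1
  step 8. node 0  ⊔preds=[-4,6]  new=[0,2]  stable
  step 9. node 2  ⊔preds=[-4,6]  new=[-4,6]  old=[-4,-2]  +wl: 0
  step 10. node 1  ⊔preds=[0,6]  new=[0,6]  old=[0,2]  +wl: 3
  step 11. node 0  ⊔preds=[-4,6]  new=[0,2]  stable
  step 12. node 3  ⊔preds=[0,6]  new=[-4,6]  old=[-4,2]  +wl: 2
  step 13. node 2  ⊔preds=[-4,6]  new=[-4,6]  stable

Least fixpoint reached:
  node 0: [0,2]
  node 1: [0,6]
  node 2: [-4,6]
  node 3: [-4,6]
  node 4: [2,6]
  node 5: [3,6]
  node 6: [3,6]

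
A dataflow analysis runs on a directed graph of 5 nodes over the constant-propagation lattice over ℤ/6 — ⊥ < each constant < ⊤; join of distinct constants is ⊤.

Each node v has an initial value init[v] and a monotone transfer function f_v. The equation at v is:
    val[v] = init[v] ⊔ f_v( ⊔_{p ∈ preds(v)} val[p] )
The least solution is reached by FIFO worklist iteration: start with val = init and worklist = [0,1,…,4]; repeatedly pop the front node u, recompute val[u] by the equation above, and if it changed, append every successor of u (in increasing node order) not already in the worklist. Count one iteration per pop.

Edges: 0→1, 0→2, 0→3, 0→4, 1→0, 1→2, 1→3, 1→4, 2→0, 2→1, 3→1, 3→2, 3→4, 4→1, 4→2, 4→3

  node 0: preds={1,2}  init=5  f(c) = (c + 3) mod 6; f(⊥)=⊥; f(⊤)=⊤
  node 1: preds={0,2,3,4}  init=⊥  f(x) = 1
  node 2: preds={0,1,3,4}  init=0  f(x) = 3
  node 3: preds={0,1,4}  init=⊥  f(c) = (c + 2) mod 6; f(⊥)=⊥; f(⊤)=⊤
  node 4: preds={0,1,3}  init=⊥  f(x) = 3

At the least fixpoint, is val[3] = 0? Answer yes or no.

Worklist (9 pops):
  #1 pop 0: in=0 → ⊤ (was 5); enqueue []
  #2 pop 1: in=⊤ → 1 (was ⊥); enqueue [0]
  #3 pop 2: in=⊤ → ⊤ (was 0); enqueue [1]
  #4 pop 3: in=⊤ → ⊤ (was ⊥); enqueue [2]
  #5 pop 4: in=⊤ → 3 (was ⊥); enqueue [3]
  #6 pop 0: in=⊤ → ⊤ (no change)
  #7 pop 1: in=⊤ → 1 (no change)
  #8 pop 2: in=⊤ → ⊤ (no change)
  #9 pop 3: in=⊤ → ⊤ (no change)

Fixpoint:
  val[0] = ⊤
  val[1] = 1
  val[2] = ⊤
  val[3] = ⊤
  val[4] = 3

no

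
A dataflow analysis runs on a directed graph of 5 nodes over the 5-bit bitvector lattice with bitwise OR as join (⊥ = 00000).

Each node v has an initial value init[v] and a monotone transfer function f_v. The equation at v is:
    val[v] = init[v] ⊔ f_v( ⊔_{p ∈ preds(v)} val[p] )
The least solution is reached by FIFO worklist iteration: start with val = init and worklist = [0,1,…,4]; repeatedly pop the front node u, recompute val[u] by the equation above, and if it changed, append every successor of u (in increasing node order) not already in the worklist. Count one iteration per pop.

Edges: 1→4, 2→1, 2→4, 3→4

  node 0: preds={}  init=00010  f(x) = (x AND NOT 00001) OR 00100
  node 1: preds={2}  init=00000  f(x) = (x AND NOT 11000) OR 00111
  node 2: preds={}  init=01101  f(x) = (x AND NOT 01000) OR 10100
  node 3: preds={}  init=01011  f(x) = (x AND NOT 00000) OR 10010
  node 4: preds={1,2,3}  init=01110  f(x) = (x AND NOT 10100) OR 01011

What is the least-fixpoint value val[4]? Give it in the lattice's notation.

01111

Worklist (6 pops):
  #1 pop 0: in=00000 → 00110 (was 00010); enqueue []
  #2 pop 1: in=01101 → 00111 (was 00000); enqueue []
  #3 pop 2: in=00000 → 11101 (was 01101); enqueue [1]
  #4 pop 3: in=00000 → 11011 (was 01011); enqueue []
  #5 pop 4: in=11111 → 01111 (was 01110); enqueue []
  #6 pop 1: in=11101 → 00111 (no change)

Fixpoint:
  val[0] = 00110
  val[1] = 00111
  val[2] = 11101
  val[3] = 11011
  val[4] = 01111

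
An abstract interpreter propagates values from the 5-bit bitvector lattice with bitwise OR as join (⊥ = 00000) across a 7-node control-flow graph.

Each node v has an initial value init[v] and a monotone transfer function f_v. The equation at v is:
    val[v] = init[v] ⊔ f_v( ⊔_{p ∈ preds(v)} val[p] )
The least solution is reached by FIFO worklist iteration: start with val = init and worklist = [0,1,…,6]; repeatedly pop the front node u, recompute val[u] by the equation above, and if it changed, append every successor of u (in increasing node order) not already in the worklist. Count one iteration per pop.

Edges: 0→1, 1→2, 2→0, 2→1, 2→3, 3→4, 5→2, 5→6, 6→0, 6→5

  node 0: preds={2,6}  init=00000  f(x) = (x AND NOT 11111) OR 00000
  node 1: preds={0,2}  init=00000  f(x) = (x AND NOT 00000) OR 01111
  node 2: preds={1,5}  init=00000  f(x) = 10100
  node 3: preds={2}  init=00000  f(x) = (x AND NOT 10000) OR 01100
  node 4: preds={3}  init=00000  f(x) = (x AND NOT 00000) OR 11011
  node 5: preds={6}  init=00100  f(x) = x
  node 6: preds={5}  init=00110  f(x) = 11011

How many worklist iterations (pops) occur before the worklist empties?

Trace (13 dequeues):
  [1] u=0 | in 00110 | out 00000 | ==
  [2] u=1 | in 00000 | out 01111 | prev 00000 | push {}
  [3] u=2 | in 01111 | out 10100 | prev 00000 | push {0,1}
  [4] u=3 | in 10100 | out 01100 | prev 00000 | push {}
  [5] u=4 | in 01100 | out 11111 | prev 00000 | push {}
  [6] u=5 | in 00110 | out 00110 | prev 00100 | push {2}
  [7] u=6 | in 00110 | out 11111 | prev 00110 | push {5}
  [8] u=0 | in 11111 | out 00000 | ==
  [9] u=1 | in 10100 | out 11111 | prev 01111 | push {}
  [10] u=2 | in 11111 | out 10100 | ==
  [11] u=5 | in 11111 | out 11111 | prev 00110 | push {2,6}
  [12] u=2 | in 11111 | out 10100 | ==
  [13] u=6 | in 11111 | out 11111 | ==

Converged values:
  [0] 00000
  [1] 11111
  [2] 10100
  [3] 01100
  [4] 11111
  [5] 11111
  [6] 11111

13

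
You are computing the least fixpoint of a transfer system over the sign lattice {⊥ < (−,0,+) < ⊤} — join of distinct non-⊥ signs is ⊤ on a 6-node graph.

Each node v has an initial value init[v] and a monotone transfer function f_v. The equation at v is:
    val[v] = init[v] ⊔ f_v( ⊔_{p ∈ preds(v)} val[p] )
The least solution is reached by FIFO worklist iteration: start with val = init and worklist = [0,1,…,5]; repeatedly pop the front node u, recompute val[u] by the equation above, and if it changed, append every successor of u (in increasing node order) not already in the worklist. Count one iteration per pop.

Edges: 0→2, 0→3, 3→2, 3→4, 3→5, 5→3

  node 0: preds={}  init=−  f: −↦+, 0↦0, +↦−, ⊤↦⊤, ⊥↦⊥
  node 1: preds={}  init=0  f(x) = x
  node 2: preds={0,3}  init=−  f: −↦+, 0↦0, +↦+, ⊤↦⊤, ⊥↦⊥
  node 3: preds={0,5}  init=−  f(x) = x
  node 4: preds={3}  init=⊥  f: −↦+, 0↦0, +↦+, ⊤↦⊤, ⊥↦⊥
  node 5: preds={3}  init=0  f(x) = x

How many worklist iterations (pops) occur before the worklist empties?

Worklist (8 pops):
  #1 pop 0: in=⊥ → − (no change)
  #2 pop 1: in=⊥ → 0 (no change)
  #3 pop 2: in=− → ⊤ (was −); enqueue []
  #4 pop 3: in=⊤ → ⊤ (was −); enqueue [2]
  #5 pop 4: in=⊤ → ⊤ (was ⊥); enqueue []
  #6 pop 5: in=⊤ → ⊤ (was 0); enqueue [3]
  #7 pop 2: in=⊤ → ⊤ (no change)
  #8 pop 3: in=⊤ → ⊤ (no change)

Fixpoint:
  val[0] = −
  val[1] = 0
  val[2] = ⊤
  val[3] = ⊤
  val[4] = ⊤
  val[5] = ⊤

8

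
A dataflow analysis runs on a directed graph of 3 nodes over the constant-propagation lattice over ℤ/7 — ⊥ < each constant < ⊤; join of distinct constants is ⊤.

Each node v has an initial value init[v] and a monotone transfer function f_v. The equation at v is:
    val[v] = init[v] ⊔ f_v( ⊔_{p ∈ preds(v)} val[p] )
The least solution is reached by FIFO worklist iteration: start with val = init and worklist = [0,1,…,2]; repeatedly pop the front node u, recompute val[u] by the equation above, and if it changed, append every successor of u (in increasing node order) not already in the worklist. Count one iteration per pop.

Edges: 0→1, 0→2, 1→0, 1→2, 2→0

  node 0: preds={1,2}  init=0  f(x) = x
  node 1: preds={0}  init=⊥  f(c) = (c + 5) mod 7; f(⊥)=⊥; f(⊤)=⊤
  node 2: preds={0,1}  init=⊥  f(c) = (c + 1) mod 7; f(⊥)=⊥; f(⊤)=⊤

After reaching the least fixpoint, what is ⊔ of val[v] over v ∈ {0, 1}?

Trace (7 dequeues):
  [1] u=0 | in ⊥ | out 0 | ==
  [2] u=1 | in 0 | out 5 | prev ⊥ | push {0}
  [3] u=2 | in ⊤ | out ⊤ | prev ⊥ | push {}
  [4] u=0 | in ⊤ | out ⊤ | prev 0 | push {1,2}
  [5] u=1 | in ⊤ | out ⊤ | prev 5 | push {0}
  [6] u=2 | in ⊤ | out ⊤ | ==
  [7] u=0 | in ⊤ | out ⊤ | ==

Converged values:
  [0] ⊤
  [1] ⊤
  [2] ⊤

⊤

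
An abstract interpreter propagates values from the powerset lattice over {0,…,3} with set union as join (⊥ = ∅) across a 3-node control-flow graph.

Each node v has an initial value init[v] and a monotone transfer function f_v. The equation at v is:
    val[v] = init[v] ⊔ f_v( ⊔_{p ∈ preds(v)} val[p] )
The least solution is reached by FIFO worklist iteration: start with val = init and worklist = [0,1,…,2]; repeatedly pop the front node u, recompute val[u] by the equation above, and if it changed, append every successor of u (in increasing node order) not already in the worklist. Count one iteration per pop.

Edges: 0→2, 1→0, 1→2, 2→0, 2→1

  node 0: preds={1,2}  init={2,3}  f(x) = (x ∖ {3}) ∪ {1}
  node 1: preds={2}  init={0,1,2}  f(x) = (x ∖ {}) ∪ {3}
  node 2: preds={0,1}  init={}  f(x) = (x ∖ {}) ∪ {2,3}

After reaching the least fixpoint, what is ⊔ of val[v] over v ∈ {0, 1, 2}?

{0,1,2,3}

Iteration log — 5 steps:
  step 1. node 0  ⊔preds={0,1,2}  new={0,1,2,3}  old={2,3}  +wl: 
  step 2. node 1  ⊔preds={}  new={0,1,2,3}  old={0,1,2}  +wl: 0
  step 3. node 2  ⊔preds={0,1,2,3}  new={0,1,2,3}  old={}  +wl: 1
  step 4. node 0  ⊔preds={0,1,2,3}  new={0,1,2,3}  stable
  step 5. node 1  ⊔preds={0,1,2,3}  new={0,1,2,3}  stable

Least fixpoint reached:
  node 0: {0,1,2,3}
  node 1: {0,1,2,3}
  node 2: {0,1,2,3}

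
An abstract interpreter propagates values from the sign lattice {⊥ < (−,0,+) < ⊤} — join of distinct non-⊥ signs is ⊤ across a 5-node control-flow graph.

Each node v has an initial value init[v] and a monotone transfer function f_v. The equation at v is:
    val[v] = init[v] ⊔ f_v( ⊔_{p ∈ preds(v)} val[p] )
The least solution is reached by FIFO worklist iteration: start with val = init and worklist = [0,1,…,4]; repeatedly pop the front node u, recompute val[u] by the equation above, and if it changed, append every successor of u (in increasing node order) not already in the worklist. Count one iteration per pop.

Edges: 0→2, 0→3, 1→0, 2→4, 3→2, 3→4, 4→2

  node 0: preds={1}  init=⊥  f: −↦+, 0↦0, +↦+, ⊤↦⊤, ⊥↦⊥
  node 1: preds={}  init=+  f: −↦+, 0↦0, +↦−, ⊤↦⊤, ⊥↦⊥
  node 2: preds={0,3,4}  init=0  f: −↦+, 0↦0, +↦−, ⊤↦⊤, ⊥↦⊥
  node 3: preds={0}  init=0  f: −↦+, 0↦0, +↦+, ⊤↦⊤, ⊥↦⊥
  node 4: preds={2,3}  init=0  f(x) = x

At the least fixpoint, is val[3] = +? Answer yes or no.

Worklist (6 pops):
  #1 pop 0: in=+ → + (was ⊥); enqueue []
  #2 pop 1: in=⊥ → + (no change)
  #3 pop 2: in=⊤ → ⊤ (was 0); enqueue []
  #4 pop 3: in=+ → ⊤ (was 0); enqueue [2]
  #5 pop 4: in=⊤ → ⊤ (was 0); enqueue []
  #6 pop 2: in=⊤ → ⊤ (no change)

Fixpoint:
  val[0] = +
  val[1] = +
  val[2] = ⊤
  val[3] = ⊤
  val[4] = ⊤

no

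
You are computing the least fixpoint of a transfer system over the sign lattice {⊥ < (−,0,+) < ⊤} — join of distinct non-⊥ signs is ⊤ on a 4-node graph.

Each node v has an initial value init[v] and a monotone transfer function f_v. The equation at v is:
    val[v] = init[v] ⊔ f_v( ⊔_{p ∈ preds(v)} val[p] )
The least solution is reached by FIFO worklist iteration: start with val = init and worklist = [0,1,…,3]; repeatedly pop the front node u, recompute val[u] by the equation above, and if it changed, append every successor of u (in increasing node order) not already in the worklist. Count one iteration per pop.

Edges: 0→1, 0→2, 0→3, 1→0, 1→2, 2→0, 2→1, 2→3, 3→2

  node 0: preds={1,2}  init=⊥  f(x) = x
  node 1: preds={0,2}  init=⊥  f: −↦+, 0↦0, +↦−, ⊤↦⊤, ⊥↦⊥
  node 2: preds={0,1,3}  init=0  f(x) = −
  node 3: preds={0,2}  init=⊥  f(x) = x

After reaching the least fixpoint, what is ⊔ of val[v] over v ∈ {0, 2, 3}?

Iteration log — 9 steps:
  step 1. node 0  ⊔preds=0  new=0  old=⊥  +wl: 
  step 2. node 1  ⊔preds=0  new=0  old=⊥  +wl: 0
  step 3. node 2  ⊔preds=0  new=⊤  old=0  +wl: 1
  step 4. node 3  ⊔preds=⊤  new=⊤  old=⊥  +wl: 2
  step 5. node 0  ⊔preds=⊤  new=⊤  old=0  +wl: 3
  step 6. node 1  ⊔preds=⊤  new=⊤  old=0  +wl: 0
  step 7. node 2  ⊔preds=⊤  new=⊤  stable
  step 8. node 3  ⊔preds=⊤  new=⊤  stable
  step 9. node 0  ⊔preds=⊤  new=⊤  stable

Least fixpoint reached:
  node 0: ⊤
  node 1: ⊤
  node 2: ⊤
  node 3: ⊤

⊤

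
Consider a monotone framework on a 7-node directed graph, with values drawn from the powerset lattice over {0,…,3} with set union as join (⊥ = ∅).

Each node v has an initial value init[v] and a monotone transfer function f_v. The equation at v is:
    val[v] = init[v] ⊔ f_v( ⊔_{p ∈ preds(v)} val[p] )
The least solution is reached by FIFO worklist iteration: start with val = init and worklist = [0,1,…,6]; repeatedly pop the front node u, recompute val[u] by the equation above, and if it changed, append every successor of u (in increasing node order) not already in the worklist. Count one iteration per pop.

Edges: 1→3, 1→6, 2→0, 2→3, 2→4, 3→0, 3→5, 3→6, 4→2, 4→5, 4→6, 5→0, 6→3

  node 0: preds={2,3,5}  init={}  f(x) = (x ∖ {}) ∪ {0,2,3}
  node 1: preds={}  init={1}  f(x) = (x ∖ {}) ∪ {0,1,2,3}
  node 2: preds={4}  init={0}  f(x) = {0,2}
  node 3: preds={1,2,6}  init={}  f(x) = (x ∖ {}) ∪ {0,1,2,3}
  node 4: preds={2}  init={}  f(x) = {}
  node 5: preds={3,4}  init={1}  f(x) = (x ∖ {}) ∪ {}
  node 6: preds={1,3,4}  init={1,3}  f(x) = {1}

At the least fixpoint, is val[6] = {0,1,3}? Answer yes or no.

Trace (8 dequeues):
  [1] u=0 | in {0,1} | out {0,1,2,3} | prev {} | push {}
  [2] u=1 | in {} | out {0,1,2,3} | prev {1} | push {}
  [3] u=2 | in {} | out {0,2} | prev {0} | push {0}
  [4] u=3 | in {0,1,2,3} | out {0,1,2,3} | prev {} | push {}
  [5] u=4 | in {0,2} | out {} | ==
  [6] u=5 | in {0,1,2,3} | out {0,1,2,3} | prev {1} | push {}
  [7] u=6 | in {0,1,2,3} | out {1,3} | ==
  [8] u=0 | in {0,1,2,3} | out {0,1,2,3} | ==

Converged values:
  [0] {0,1,2,3}
  [1] {0,1,2,3}
  [2] {0,2}
  [3] {0,1,2,3}
  [4] {}
  [5] {0,1,2,3}
  [6] {1,3}

no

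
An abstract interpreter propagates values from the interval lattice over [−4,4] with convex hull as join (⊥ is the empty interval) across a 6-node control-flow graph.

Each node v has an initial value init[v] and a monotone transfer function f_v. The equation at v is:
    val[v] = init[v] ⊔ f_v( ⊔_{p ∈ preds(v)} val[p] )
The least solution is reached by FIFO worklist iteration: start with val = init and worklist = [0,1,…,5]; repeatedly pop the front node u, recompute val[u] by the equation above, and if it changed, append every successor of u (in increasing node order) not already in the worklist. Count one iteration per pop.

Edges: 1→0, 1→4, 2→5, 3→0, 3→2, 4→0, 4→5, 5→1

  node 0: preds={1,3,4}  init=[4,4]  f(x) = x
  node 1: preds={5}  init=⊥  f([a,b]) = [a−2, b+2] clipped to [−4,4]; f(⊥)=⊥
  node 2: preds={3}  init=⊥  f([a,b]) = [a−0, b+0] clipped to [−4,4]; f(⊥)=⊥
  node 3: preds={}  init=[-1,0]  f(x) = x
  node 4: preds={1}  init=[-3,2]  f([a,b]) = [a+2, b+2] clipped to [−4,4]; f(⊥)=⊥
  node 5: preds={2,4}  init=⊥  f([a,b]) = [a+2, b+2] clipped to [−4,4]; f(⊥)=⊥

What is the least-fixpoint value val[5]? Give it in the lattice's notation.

Worklist (11 pops):
  #1 pop 0: in=[-3,2] → [-3,4] (was [4,4]); enqueue []
  #2 pop 1: in=⊥ → ⊥ (no change)
  #3 pop 2: in=[-1,0] → [-1,0] (was ⊥); enqueue []
  #4 pop 3: in=⊥ → [-1,0] (no change)
  #5 pop 4: in=⊥ → [-3,2] (no change)
  #6 pop 5: in=[-3,2] → [-1,4] (was ⊥); enqueue [1]
  #7 pop 1: in=[-1,4] → [-3,4] (was ⊥); enqueue [0,4]
  #8 pop 0: in=[-3,4] → [-3,4] (no change)
  #9 pop 4: in=[-3,4] → [-3,4] (was [-3,2]); enqueue [0,5]
  #10 pop 0: in=[-3,4] → [-3,4] (no change)
  #11 pop 5: in=[-3,4] → [-1,4] (no change)

Fixpoint:
  val[0] = [-3,4]
  val[1] = [-3,4]
  val[2] = [-1,0]
  val[3] = [-1,0]
  val[4] = [-3,4]
  val[5] = [-1,4]

[-1,4]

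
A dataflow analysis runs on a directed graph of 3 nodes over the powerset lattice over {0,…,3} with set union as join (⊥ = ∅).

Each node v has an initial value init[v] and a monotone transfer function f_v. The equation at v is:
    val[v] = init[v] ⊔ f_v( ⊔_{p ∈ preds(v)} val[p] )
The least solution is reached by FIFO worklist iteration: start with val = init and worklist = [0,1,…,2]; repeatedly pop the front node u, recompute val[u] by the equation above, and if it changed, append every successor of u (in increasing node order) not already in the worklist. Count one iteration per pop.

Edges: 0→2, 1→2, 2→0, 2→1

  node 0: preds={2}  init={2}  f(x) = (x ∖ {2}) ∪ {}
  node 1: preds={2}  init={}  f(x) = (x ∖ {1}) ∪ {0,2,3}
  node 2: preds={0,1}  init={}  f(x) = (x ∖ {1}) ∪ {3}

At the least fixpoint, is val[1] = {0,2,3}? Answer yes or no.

yes

Trace (6 dequeues):
  [1] u=0 | in {} | out {2} | ==
  [2] u=1 | in {} | out {0,2,3} | prev {} | push {}
  [3] u=2 | in {0,2,3} | out {0,2,3} | prev {} | push {0,1}
  [4] u=0 | in {0,2,3} | out {0,2,3} | prev {2} | push {2}
  [5] u=1 | in {0,2,3} | out {0,2,3} | ==
  [6] u=2 | in {0,2,3} | out {0,2,3} | ==

Converged values:
  [0] {0,2,3}
  [1] {0,2,3}
  [2] {0,2,3}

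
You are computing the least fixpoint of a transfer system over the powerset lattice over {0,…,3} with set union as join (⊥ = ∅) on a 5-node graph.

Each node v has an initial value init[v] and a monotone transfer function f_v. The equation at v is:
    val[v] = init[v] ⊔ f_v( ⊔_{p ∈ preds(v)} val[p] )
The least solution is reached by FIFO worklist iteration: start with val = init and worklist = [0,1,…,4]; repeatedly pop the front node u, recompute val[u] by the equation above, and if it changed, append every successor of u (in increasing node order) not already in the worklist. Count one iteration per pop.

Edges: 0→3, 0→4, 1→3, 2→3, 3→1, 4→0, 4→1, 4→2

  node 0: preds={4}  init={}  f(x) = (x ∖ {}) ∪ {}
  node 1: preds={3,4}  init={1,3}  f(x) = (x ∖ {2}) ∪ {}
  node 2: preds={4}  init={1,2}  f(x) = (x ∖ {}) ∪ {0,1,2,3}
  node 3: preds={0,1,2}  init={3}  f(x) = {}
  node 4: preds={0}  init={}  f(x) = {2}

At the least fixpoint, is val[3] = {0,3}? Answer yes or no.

Iteration log — 10 steps:
  step 1. node 0  ⊔preds={}  new={}  stable
  step 2. node 1  ⊔preds={3}  new={1,3}  stable
  step 3. node 2  ⊔preds={}  new={0,1,2,3}  old={1,2}  +wl: 
  step 4. node 3  ⊔preds={0,1,2,3}  new={3}  stable
  step 5. node 4  ⊔preds={}  new={2}  old={}  +wl: 0,1,2
  step 6. node 0  ⊔preds={2}  new={2}  old={}  +wl: 3,4
  step 7. node 1  ⊔preds={2,3}  new={1,3}  stable
  step 8. node 2  ⊔preds={2}  new={0,1,2,3}  stable
  step 9. node 3  ⊔preds={0,1,2,3}  new={3}  stable
  step 10. node 4  ⊔preds={2}  new={2}  stable

Least fixpoint reached:
  node 0: {2}
  node 1: {1,3}
  node 2: {0,1,2,3}
  node 3: {3}
  node 4: {2}

no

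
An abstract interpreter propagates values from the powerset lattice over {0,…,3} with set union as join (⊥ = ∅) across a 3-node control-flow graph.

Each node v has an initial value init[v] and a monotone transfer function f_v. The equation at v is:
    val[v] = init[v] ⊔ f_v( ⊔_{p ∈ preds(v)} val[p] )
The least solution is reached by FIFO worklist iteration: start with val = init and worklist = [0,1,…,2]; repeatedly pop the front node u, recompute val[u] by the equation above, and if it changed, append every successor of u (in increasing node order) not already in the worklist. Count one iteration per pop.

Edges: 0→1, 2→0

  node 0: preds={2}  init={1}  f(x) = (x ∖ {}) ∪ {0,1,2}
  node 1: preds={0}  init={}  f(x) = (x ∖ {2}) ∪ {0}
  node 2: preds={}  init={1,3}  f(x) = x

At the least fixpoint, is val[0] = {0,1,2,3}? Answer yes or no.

yes

Trace (3 dequeues):
  [1] u=0 | in {1,3} | out {0,1,2,3} | prev {1} | push {}
  [2] u=1 | in {0,1,2,3} | out {0,1,3} | prev {} | push {}
  [3] u=2 | in {} | out {1,3} | ==

Converged values:
  [0] {0,1,2,3}
  [1] {0,1,3}
  [2] {1,3}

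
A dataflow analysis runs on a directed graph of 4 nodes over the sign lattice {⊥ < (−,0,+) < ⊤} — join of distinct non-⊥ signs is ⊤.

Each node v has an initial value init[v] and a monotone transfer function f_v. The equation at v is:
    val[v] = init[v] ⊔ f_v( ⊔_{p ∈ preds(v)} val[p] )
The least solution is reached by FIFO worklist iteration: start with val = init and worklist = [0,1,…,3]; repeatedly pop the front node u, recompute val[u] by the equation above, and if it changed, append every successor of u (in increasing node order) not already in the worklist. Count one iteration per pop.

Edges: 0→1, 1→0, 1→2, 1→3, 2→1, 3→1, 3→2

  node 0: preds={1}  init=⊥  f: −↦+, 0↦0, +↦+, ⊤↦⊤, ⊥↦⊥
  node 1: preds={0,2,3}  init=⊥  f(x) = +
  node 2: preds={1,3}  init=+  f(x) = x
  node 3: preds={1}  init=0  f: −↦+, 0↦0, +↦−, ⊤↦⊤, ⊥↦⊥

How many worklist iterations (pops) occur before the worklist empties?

Worklist (7 pops):
  #1 pop 0: in=⊥ → ⊥ (no change)
  #2 pop 1: in=⊤ → + (was ⊥); enqueue [0]
  #3 pop 2: in=⊤ → ⊤ (was +); enqueue [1]
  #4 pop 3: in=+ → ⊤ (was 0); enqueue [2]
  #5 pop 0: in=+ → + (was ⊥); enqueue []
  #6 pop 1: in=⊤ → + (no change)
  #7 pop 2: in=⊤ → ⊤ (no change)

Fixpoint:
  val[0] = +
  val[1] = +
  val[2] = ⊤
  val[3] = ⊤

7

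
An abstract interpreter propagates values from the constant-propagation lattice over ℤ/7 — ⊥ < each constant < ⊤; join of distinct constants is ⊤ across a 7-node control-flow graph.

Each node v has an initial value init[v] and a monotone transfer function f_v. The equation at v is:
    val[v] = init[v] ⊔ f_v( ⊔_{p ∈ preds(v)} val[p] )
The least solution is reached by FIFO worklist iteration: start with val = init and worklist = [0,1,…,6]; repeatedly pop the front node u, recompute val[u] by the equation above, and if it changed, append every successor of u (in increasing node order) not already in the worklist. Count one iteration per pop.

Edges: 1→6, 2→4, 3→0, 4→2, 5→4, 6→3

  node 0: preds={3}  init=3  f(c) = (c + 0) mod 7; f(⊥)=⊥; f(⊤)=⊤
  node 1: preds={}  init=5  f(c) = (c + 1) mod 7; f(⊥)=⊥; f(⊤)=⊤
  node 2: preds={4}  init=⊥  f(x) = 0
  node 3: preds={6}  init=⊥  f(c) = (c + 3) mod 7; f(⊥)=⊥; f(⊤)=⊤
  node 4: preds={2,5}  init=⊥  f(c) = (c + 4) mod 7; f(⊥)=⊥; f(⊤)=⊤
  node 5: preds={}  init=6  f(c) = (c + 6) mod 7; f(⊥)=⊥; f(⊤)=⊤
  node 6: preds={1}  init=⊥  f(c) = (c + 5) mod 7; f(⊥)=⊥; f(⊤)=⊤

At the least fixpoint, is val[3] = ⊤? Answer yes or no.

no

Iteration log — 10 steps:
  step 1. node 0  ⊔preds=⊥  new=3  stable
  step 2. node 1  ⊔preds=⊥  new=5  stable
  step 3. node 2  ⊔preds=⊥  new=0  old=⊥  +wl: 
  step 4. node 3  ⊔preds=⊥  new=⊥  stable
  step 5. node 4  ⊔preds=⊤  new=⊤  old=⊥  +wl: 2
  step 6. node 5  ⊔preds=⊥  new=6  stable
  step 7. node 6  ⊔preds=5  new=3  old=⊥  +wl: 3
  step 8. node 2  ⊔preds=⊤  new=0  stable
  step 9. node 3  ⊔preds=3  new=6  old=⊥  +wl: 0
  step 10. node 0  ⊔preds=6  new=⊤  old=3  +wl: 

Least fixpoint reached:
  node 0: ⊤
  node 1: 5
  node 2: 0
  node 3: 6
  node 4: ⊤
  node 5: 6
  node 6: 3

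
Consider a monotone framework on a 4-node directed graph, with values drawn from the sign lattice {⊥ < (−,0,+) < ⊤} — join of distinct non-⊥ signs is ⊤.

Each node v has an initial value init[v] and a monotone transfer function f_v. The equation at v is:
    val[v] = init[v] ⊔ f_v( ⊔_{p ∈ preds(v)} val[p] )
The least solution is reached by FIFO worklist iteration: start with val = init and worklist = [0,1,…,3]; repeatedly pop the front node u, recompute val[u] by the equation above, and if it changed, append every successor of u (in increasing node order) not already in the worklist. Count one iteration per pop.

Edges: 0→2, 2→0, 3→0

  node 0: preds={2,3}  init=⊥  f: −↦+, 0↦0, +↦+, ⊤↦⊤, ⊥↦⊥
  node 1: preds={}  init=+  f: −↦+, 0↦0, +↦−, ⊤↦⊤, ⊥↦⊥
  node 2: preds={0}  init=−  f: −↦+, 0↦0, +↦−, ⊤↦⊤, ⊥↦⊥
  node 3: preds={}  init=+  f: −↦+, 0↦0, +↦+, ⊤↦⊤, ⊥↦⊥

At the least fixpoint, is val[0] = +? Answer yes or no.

no

Worklist (5 pops):
  #1 pop 0: in=⊤ → ⊤ (was ⊥); enqueue []
  #2 pop 1: in=⊥ → + (no change)
  #3 pop 2: in=⊤ → ⊤ (was −); enqueue [0]
  #4 pop 3: in=⊥ → + (no change)
  #5 pop 0: in=⊤ → ⊤ (no change)

Fixpoint:
  val[0] = ⊤
  val[1] = +
  val[2] = ⊤
  val[3] = +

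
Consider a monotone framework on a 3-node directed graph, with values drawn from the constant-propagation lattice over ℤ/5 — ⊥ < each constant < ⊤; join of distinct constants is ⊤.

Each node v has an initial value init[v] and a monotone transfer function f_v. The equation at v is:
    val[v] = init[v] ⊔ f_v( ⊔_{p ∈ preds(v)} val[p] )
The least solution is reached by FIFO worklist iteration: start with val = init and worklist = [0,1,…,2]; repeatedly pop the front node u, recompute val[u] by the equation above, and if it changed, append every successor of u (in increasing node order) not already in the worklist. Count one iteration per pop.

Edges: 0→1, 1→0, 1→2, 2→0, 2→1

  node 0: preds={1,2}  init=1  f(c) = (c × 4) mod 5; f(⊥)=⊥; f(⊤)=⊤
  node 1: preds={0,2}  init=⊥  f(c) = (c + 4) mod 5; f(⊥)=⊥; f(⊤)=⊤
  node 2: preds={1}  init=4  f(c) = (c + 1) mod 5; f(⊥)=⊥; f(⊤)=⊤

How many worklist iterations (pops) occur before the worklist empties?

5

Worklist (5 pops):
  #1 pop 0: in=4 → 1 (no change)
  #2 pop 1: in=⊤ → ⊤ (was ⊥); enqueue [0]
  #3 pop 2: in=⊤ → ⊤ (was 4); enqueue [1]
  #4 pop 0: in=⊤ → ⊤ (was 1); enqueue []
  #5 pop 1: in=⊤ → ⊤ (no change)

Fixpoint:
  val[0] = ⊤
  val[1] = ⊤
  val[2] = ⊤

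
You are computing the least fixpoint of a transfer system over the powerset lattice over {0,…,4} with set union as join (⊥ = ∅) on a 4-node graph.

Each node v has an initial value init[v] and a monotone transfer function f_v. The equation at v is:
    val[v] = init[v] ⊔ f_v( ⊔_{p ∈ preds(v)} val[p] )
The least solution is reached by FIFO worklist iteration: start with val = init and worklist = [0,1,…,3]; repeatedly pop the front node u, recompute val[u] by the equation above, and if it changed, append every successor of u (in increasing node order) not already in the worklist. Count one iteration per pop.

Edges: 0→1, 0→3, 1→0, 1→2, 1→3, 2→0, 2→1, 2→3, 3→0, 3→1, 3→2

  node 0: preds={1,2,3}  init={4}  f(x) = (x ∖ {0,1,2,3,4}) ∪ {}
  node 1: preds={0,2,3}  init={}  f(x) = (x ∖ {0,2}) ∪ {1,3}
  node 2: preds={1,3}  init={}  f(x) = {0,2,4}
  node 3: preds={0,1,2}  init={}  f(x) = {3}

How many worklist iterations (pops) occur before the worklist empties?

7

Trace (7 dequeues):
  [1] u=0 | in {} | out {4} | ==
  [2] u=1 | in {4} | out {1,3,4} | prev {} | push {0}
  [3] u=2 | in {1,3,4} | out {0,2,4} | prev {} | push {1}
  [4] u=3 | in {0,1,2,3,4} | out {3} | prev {} | push {2}
  [5] u=0 | in {0,1,2,3,4} | out {4} | ==
  [6] u=1 | in {0,2,3,4} | out {1,3,4} | ==
  [7] u=2 | in {1,3,4} | out {0,2,4} | ==

Converged values:
  [0] {4}
  [1] {1,3,4}
  [2] {0,2,4}
  [3] {3}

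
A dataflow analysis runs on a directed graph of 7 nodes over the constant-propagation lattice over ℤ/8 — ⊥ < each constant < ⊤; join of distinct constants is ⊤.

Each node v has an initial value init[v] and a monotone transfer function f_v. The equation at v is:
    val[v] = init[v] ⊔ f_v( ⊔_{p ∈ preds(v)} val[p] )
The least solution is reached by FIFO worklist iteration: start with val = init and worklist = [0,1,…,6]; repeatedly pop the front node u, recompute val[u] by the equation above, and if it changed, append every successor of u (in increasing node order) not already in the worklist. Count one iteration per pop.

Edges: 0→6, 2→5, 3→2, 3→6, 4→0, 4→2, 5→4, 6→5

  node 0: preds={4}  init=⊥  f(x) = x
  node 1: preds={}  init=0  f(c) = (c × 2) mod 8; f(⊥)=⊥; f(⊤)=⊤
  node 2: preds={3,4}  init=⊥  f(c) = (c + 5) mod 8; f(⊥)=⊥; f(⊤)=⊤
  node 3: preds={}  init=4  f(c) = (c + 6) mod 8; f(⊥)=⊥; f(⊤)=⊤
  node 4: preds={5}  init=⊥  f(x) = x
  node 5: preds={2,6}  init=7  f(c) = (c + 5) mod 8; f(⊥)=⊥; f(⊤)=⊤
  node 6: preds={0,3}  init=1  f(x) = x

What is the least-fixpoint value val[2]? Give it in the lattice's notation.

Iteration log — 15 steps:
  step 1. node 0  ⊔preds=⊥  new=⊥  stable
  step 2. node 1  ⊔preds=⊥  new=0  stable
  step 3. node 2  ⊔preds=4  new=1  old=⊥  +wl: 
  step 4. node 3  ⊔preds=⊥  new=4  stable
  step 5. node 4  ⊔preds=7  new=7  old=⊥  +wl: 0,2
  step 6. node 5  ⊔preds=1  new=⊤  old=7  +wl: 4
  step 7. node 6  ⊔preds=4  new=⊤  old=1  +wl: 5
  step 8. node 0  ⊔preds=7  new=7  old=⊥  +wl: 6
  step 9. node 2  ⊔preds=⊤  new=⊤  old=1  +wl: 
  step 10. node 4  ⊔preds=⊤  new=⊤  old=7  +wl: 0,2
  step 11. node 5  ⊔preds=⊤  new=⊤  stable
  step 12. node 6  ⊔preds=⊤  new=⊤  stable
  step 13. node 0  ⊔preds=⊤  new=⊤  old=7  +wl: 6
  step 14. node 2  ⊔preds=⊤  new=⊤  stable
  step 15. node 6  ⊔preds=⊤  new=⊤  stable

Least fixpoint reached:
  node 0: ⊤
  node 1: 0
  node 2: ⊤
  node 3: 4
  node 4: ⊤
  node 5: ⊤
  node 6: ⊤

⊤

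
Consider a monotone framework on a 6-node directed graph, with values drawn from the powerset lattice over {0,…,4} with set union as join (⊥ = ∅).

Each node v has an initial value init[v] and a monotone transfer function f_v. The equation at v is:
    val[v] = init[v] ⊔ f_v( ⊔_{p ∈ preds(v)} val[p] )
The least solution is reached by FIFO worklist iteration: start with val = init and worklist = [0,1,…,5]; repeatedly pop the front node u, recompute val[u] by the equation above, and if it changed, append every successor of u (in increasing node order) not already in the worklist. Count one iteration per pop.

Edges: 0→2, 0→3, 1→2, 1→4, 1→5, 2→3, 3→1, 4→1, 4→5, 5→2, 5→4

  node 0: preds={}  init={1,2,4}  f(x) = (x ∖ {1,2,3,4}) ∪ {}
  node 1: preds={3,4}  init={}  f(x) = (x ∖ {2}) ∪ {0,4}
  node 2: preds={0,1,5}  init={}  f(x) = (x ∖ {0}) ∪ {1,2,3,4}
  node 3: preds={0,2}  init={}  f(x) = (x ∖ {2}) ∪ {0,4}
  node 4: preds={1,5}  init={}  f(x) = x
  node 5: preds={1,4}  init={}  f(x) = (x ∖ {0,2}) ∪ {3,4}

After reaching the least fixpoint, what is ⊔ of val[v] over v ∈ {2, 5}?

{1,2,3,4}

Trace (13 dequeues):
  [1] u=0 | in {} | out {1,2,4} | ==
  [2] u=1 | in {} | out {0,4} | prev {} | push {}
  [3] u=2 | in {0,1,2,4} | out {1,2,3,4} | prev {} | push {}
  [4] u=3 | in {1,2,3,4} | out {0,1,3,4} | prev {} | push {1}
  [5] u=4 | in {0,4} | out {0,4} | prev {} | push {}
  [6] u=5 | in {0,4} | out {3,4} | prev {} | push {2,4}
  [7] u=1 | in {0,1,3,4} | out {0,1,3,4} | prev {0,4} | push {5}
  [8] u=2 | in {0,1,2,3,4} | out {1,2,3,4} | ==
  [9] u=4 | in {0,1,3,4} | out {0,1,3,4} | prev {0,4} | push {1}
  [10] u=5 | in {0,1,3,4} | out {1,3,4} | prev {3,4} | push {2,4}
  [11] u=1 | in {0,1,3,4} | out {0,1,3,4} | ==
  [12] u=2 | in {0,1,2,3,4} | out {1,2,3,4} | ==
  [13] u=4 | in {0,1,3,4} | out {0,1,3,4} | ==

Converged values:
  [0] {1,2,4}
  [1] {0,1,3,4}
  [2] {1,2,3,4}
  [3] {0,1,3,4}
  [4] {0,1,3,4}
  [5] {1,3,4}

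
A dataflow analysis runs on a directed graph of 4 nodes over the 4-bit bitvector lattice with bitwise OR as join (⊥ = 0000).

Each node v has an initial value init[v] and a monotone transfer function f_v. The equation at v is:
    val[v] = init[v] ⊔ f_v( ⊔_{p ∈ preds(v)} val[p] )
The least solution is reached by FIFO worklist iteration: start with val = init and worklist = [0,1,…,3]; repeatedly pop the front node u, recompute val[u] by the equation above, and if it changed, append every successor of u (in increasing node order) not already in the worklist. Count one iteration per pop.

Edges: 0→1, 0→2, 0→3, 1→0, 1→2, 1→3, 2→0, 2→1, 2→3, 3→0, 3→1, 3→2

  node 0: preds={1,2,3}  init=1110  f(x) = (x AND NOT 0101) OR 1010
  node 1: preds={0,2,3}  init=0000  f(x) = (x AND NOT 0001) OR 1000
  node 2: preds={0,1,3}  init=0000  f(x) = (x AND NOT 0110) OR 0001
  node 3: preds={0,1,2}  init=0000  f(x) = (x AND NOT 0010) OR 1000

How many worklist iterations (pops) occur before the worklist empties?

Iteration log — 7 steps:
  step 1. node 0  ⊔preds=0000  new=1110  stable
  step 2. node 1  ⊔preds=1110  new=1110  old=0000  +wl: 0
  step 3. node 2  ⊔preds=1110  new=1001  old=0000  +wl: 1
  step 4. node 3  ⊔preds=1111  new=1101  old=0000  +wl: 2
  step 5. node 0  ⊔preds=1111  new=1110  stable
  step 6. node 1  ⊔preds=1111  new=1110  stable
  step 7. node 2  ⊔preds=1111  new=1001  stable

Least fixpoint reached:
  node 0: 1110
  node 1: 1110
  node 2: 1001
  node 3: 1101

7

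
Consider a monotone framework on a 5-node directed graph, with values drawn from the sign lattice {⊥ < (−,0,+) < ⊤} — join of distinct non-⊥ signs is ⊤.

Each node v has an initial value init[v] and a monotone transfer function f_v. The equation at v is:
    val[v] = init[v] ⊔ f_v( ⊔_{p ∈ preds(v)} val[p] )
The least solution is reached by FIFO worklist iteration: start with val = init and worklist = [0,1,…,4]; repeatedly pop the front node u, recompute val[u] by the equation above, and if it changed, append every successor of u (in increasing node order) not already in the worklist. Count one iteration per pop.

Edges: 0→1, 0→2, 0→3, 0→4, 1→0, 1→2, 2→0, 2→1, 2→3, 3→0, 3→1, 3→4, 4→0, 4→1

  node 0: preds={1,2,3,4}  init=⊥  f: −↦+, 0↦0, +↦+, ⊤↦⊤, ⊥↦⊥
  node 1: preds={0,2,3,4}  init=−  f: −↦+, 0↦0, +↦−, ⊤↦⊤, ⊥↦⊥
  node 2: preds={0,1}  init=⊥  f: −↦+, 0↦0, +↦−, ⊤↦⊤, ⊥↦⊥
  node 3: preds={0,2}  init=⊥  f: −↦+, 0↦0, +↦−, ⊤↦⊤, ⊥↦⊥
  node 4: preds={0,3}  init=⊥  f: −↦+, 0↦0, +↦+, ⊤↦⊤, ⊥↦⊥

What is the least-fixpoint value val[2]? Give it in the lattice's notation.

⊤

Iteration log — 11 steps:
  step 1. node 0  ⊔preds=−  new=+  old=⊥  +wl: 
  step 2. node 1  ⊔preds=+  new=−  stable
  step 3. node 2  ⊔preds=⊤  new=⊤  old=⊥  +wl: 0,1
  step 4. node 3  ⊔preds=⊤  new=⊤  old=⊥  +wl: 
  step 5. node 4  ⊔preds=⊤  new=⊤  old=⊥  +wl: 
  step 6. node 0  ⊔preds=⊤  new=⊤  old=+  +wl: 2,3,4
  step 7. node 1  ⊔preds=⊤  new=⊤  old=−  +wl: 0
  step 8. node 2  ⊔preds=⊤  new=⊤  stable
  step 9. node 3  ⊔preds=⊤  new=⊤  stable
  step 10. node 4  ⊔preds=⊤  new=⊤  stable
  step 11. node 0  ⊔preds=⊤  new=⊤  stable

Least fixpoint reached:
  node 0: ⊤
  node 1: ⊤
  node 2: ⊤
  node 3: ⊤
  node 4: ⊤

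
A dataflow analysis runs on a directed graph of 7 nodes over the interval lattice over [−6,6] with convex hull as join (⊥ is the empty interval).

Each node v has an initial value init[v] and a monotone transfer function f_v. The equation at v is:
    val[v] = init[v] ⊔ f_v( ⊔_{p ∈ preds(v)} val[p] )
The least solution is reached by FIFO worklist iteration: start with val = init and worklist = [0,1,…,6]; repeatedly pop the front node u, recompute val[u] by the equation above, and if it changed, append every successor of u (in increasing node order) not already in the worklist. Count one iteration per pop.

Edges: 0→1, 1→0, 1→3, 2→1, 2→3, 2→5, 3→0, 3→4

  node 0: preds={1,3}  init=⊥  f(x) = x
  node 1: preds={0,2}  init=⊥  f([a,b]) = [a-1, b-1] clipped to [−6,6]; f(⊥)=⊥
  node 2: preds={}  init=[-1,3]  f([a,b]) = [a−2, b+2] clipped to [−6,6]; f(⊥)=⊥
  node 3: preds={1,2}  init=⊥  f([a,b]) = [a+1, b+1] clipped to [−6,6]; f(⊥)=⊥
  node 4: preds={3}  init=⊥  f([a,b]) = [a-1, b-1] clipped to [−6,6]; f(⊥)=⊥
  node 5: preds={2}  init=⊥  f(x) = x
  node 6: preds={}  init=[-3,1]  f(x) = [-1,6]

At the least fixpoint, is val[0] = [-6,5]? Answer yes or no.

Iteration log — 26 steps:
  step 1. node 0  ⊔preds=⊥  new=⊥  stable
  step 2. node 1  ⊔preds=[-1,3]  new=[-2,2]  old=⊥  +wl: 0
  step 3. node 2  ⊔preds=⊥  new=[-1,3]  stable
  step 4. node 3  ⊔preds=[-2,3]  new=[-1,4]  old=⊥  +wl: 
  step 5. node 4  ⊔preds=[-1,4]  new=[-2,3]  old=⊥  +wl: 
  step 6. node 5  ⊔preds=[-1,3]  new=[-1,3]  old=⊥  +wl: 
  step 7. node 6  ⊔preds=⊥  new=[-3,6]  old=[-3,1]  +wl: 
  step 8. node 0  ⊔preds=[-2,4]  new=[-2,4]  old=⊥  +wl: 1
  step 9. node 1  ⊔preds=[-2,4]  new=[-3,3]  old=[-2,2]  +wl: 0,3
  step 10. node 0  ⊔preds=[-3,4]  new=[-3,4]  old=[-2,4]  +wl: 1
  step 11. node 3  ⊔preds=[-3,3]  new=[-2,4]  old=[-1,4]  +wl: 0,4
  step 12. node 1  ⊔preds=[-3,4]  new=[-4,3]  old=[-3,3]  +wl: 3
  step 13. node 0  ⊔preds=[-4,4]  new=[-4,4]  old=[-3,4]  +wl: 1
  step 14. node 4  ⊔preds=[-2,4]  new=[-3,3]  old=[-2,3]  +wl: 
  step 15. node 3  ⊔preds=[-4,3]  new=[-3,4]  old=[-2,4]  +wl: 0,4
  step 16. node 1  ⊔preds=[-4,4]  new=[-5,3]  old=[-4,3]  +wl: 3
  step 17. node 0  ⊔preds=[-5,4]  new=[-5,4]  old=[-4,4]  +wl: 1
  step 18. node 4  ⊔preds=[-3,4]  new=[-4,3]  old=[-3,3]  +wl: 
  step 19. node 3  ⊔preds=[-5,3]  new=[-4,4]  old=[-3,4]  +wl: 0,4
  step 20. node 1  ⊔preds=[-5,4]  new=[-6,3]  old=[-5,3]  +wl: 3
  step 21. node 0  ⊔preds=[-6,4]  new=[-6,4]  old=[-5,4]  +wl: 1
  step 22. node 4  ⊔preds=[-4,4]  new=[-5,3]  old=[-4,3]  +wl: 
  step 23. node 3  ⊔preds=[-6,3]  new=[-5,4]  old=[-4,4]  +wl: 0,4
  step 24. node 1  ⊔preds=[-6,4]  new=[-6,3]  stable
  step 25. node 0  ⊔preds=[-6,4]  new=[-6,4]  stable
  step 26. node 4  ⊔preds=[-5,4]  new=[-6,3]  old=[-5,3]  +wl: 

Least fixpoint reached:
  node 0: [-6,4]
  node 1: [-6,3]
  node 2: [-1,3]
  node 3: [-5,4]
  node 4: [-6,3]
  node 5: [-1,3]
  node 6: [-3,6]

no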